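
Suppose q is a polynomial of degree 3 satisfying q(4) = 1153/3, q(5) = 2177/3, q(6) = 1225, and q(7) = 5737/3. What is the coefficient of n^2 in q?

4

Write q(n) = an^3 + bn^2 + cn + d. Substituting each data point gives a linear system:
  64a + 16b + 4c + d = 1153/3
  125a + 25b + 5c + d = 2177/3
  216a + 36b + 6c + d = 1225
  343a + 49b + 7c + d = 5737/3
Solving the system yields a = 5, b = 4, c = 1/3, d = -1.
So q(n) = 5n^3 + 4n^2 + (1/3)n - 1.
The coefficient of n^2 is 4.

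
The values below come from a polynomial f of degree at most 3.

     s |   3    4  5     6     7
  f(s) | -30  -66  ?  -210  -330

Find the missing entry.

-124

The 4 known points determine the degree-3 polynomial uniquely.
Write f(s) = as^3 + bs^2 + cs + d. Substituting each data point gives a linear system:
  27a + 9b + 3c + d = -30
  64a + 16b + 4c + d = -66
  216a + 36b + 6c + d = -210
  343a + 49b + 7c + d = -330
Solving the system yields a = -1, b = 1, c = -6, d = 6.
So f(s) = -s^3 + s^2 - 6s + 6.
Then f(5) = -124.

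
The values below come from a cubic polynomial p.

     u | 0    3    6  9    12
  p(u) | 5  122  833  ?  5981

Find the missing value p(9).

2624

On equispaced nodes a degree-3 polynomial has vanishing fourth forward difference, so
  p(0) - 4·p(3) + 6·p(6) - 4·p(9) + p(12) = 0.
Substituting the known values and solving for p(9):
  -4·p(9) = -10496
  p(9) = 2624.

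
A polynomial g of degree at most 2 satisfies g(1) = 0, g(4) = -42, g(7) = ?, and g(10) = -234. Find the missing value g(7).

-120

On equispaced nodes a degree-2 polynomial has vanishing third forward difference, so
  - g(1) + 3·g(4) - 3·g(7) + g(10) = 0.
Substituting the known values and solving for g(7):
  -3·g(7) = 360
  g(7) = -120.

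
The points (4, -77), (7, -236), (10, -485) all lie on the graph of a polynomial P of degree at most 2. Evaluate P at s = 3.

Using the Lagrange interpolation formula with nodes 4, 7, 10:
  L_0(s) = (s - 7)(s - 10) / 18
  L_1(s) = (s - 4)(s - 10) / -9
  L_2(s) = (s - 4)(s - 7) / 18
Then P(s) = -77·L_0(s) - 236·L_1(s) - 485·L_2(s).
Expanding and collecting terms gives P(s) = -5s² + 2s - 5.
Evaluating at s = 3: P(3) = -44.

-44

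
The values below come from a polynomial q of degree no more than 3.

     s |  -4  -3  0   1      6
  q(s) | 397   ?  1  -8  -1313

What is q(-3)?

The 4 known points determine the degree-3 polynomial uniquely.
Write q(s) = as^3 + bs^2 + cs + d. Substituting each data point gives a linear system:
  -64a + 16b - 4c + d = 397
  d = 1
  a + b + c + d = -8
  216a + 36b + 6c + d = -1313
Solving the system yields a = -6, b = 0, c = -3, d = 1.
So q(s) = -6s^3 - 3s + 1.
Then q(-3) = 172.

172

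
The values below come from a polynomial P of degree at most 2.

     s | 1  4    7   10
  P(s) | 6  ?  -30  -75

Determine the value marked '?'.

-3

The 3 known points determine the degree-2 polynomial uniquely.
Write P(s) = as^2 + bs + c. Substituting each data point gives a linear system:
  a + b + c = 6
  49a + 7b + c = -30
  100a + 10b + c = -75
Solving the system yields a = -1, b = 2, c = 5.
So P(s) = -s^2 + 2s + 5.
Then P(4) = -3.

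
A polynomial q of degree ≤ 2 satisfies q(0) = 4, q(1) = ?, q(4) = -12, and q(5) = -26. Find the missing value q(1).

6

The 3 known points determine the degree-2 polynomial uniquely.
Write q(x) = ax^2 + bx + c. Substituting each data point gives a linear system:
  c = 4
  16a + 4b + c = -12
  25a + 5b + c = -26
Solving the system yields a = -2, b = 4, c = 4.
So q(x) = -2x² + 4x + 4.
Then q(1) = 6.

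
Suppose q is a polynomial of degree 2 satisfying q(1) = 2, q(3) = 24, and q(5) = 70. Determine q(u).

Write q(u) = au^2 + bu + c. Substituting each data point gives a linear system:
  a + b + c = 2
  9a + 3b + c = 24
  25a + 5b + c = 70
Solving the system yields a = 3, b = -1, c = 0.
So q(u) = 3u^2 - u.
Check: q(5) = 70. ✓

q(u) = 3u^2 - u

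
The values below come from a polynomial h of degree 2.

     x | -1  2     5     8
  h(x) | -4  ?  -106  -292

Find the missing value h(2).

The 3 known points determine the degree-2 polynomial uniquely.
Write h(x) = ax^2 + bx + c. Substituting each data point gives a linear system:
  a - b + c = -4
  25a + 5b + c = -106
  64a + 8b + c = -292
Solving the system yields a = -5, b = 3, c = 4.
So h(x) = -5x^2 + 3x + 4.
Then h(2) = -10.

-10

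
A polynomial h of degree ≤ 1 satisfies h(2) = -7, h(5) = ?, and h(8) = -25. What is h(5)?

On equispaced nodes a degree-1 polynomial has vanishing second forward difference, so
  h(2) - 2·h(5) + h(8) = 0.
Substituting the known values and solving for h(5):
  -2·h(5) = 32
  h(5) = -16.

-16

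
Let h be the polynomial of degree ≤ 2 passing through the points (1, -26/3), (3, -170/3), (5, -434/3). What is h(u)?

Using the Lagrange interpolation formula with nodes 1, 3, 5:
  L_0(u) = (u - 3)(u - 5) / 8
  L_1(u) = (u - 1)(u - 5) / -4
  L_2(u) = (u - 1)(u - 3) / 8
Then h(u) = -26/3·L_0(u) - 170/3·L_1(u) - 434/3·L_2(u).
Expanding and collecting terms gives h(u) = -5u² - 4u + 1/3.
Check: h(5) = -434/3. ✓

h(u) = -5u^2 - 4u + 1/3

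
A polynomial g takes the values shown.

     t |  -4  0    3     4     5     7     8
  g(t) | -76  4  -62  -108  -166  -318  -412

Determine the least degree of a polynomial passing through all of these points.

Divided differences on the nodes -4, 0, 3, 4, 5, 7, 8:
  order 0: -76  4  -62  -108  -166  -318  -412
  order 1: 20  -22  -46  -58  -76  -94
  order 2: -6  -6  -6  -6  -6
  order 3: 0  0  0  0
  order 4: 0  0  0
  order 5: 0  0
  order 6: 0
The order-2 divided differences are all -6 (nonzero) and every higher order vanishes, so the data lies on a polynomial of degree exactly 2.

2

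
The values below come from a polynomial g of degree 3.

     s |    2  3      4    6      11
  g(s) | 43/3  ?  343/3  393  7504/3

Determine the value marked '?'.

The 4 known points determine the degree-3 polynomial uniquely.
Write g(s) = as^3 + bs^2 + cs + d. Substituting each data point gives a linear system:
  8a + 4b + 2c + d = 43/3
  64a + 16b + 4c + d = 343/3
  216a + 36b + 6c + d = 393
  1331a + 121b + 11c + d = 7504/3
Solving the system yields a = 2, b = -5/3, c = 4, d = -3.
So g(s) = 2s^3 - (5/3)s^2 + 4s - 3.
Then g(3) = 48.

48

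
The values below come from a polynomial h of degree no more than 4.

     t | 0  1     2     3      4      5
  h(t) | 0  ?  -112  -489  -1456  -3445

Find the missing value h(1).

The 5 known points determine the degree-4 polynomial uniquely.
Write h(t) = at^4 + bt^3 + ct^2 + dt + e. Substituting each data point gives a linear system:
  e = 0
  16a + 8b + 4c + 2d + e = -112
  81a + 27b + 9c + 3d + e = -489
  256a + 64b + 16c + 4d + e = -1456
  625a + 125b + 25c + 5d + e = -3445
Solving the system yields a = -5, b = -2, c = -2, d = -4, e = 0.
So h(t) = -5t⁴ - 2t³ - 2t² - 4t.
Then h(1) = -13.

-13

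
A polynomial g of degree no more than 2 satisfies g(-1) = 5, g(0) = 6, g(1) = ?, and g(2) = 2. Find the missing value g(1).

5

On equispaced nodes a degree-2 polynomial has vanishing third forward difference, so
  - g(-1) + 3·g(0) - 3·g(1) + g(2) = 0.
Substituting the known values and solving for g(1):
  -3·g(1) = -15
  g(1) = 5.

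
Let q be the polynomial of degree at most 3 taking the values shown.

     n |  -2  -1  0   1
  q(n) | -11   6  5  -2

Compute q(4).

61

Using the Lagrange interpolation formula with nodes -2, -1, 0, 1:
  L_0(n) = (n + 1)n(n - 1) / -6
  L_1(n) = (n + 2)n(n - 1) / 2
  L_2(n) = (n + 2)(n + 1)(n - 1) / -2
  L_3(n) = (n + 2)(n + 1)n / 6
Then q(n) = -11·L_0(n) + 6·L_1(n) + 5·L_2(n) - 2·L_3(n).
Expanding and collecting terms gives q(n) = 2n³ - 3n² - 6n + 5.
Evaluating at n = 4: q(4) = 61.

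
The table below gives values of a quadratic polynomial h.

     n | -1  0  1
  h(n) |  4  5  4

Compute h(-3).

Forward differences of the values at n = -1, 0, 1:
  h  : 4  5  4
  Δ  : 1  -1
  Δ^2: -2
The second differences are constant, confirming degree 2.
Interpolating (Newton forward form) and evaluating at n = -3 gives h(-3) = -4.

-4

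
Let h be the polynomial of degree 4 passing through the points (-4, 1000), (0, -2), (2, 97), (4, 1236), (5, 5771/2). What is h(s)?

h(s) = 4s^4 + 2s^3 + 6s^2 - (5/2)s - 2

Write h(s) = as^4 + bs^3 + cs^2 + ds + e. Substituting each data point gives a linear system:
  256a - 64b + 16c - 4d + e = 1000
  e = -2
  16a + 8b + 4c + 2d + e = 97
  256a + 64b + 16c + 4d + e = 1236
  625a + 125b + 25c + 5d + e = 5771/2
Solving the system yields a = 4, b = 2, c = 6, d = -5/2, e = -2.
So h(s) = 4s^4 + 2s^3 + 6s^2 - (5/2)s - 2.
Check: h(0) = -2. ✓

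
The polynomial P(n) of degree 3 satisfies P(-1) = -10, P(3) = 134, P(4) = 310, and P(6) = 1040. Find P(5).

Using the Lagrange interpolation formula with nodes -1, 3, 4, 6:
  L_0(n) = (n - 3)(n - 4)(n - 6) / -140
  L_1(n) = (n + 1)(n - 4)(n - 6) / 12
  L_2(n) = (n + 1)(n - 3)(n - 6) / -10
  L_3(n) = (n + 1)(n - 3)(n - 4) / 42
Then P(n) = -10·L_0(n) + 134·L_1(n) + 310·L_2(n) + 1040·L_3(n).
Expanding and collecting terms gives P(n) = 5n³ - 2n² + 5n + 2.
Evaluating at n = 5: P(5) = 602.

602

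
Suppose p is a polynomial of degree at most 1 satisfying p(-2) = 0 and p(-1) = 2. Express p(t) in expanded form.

Write p(t) = at + b. Substituting each data point gives a linear system:
  -2a + b = 0
  -a + b = 2
Solving the system yields a = 2, b = 4.
So p(t) = 2t + 4.
Check: p(-2) = 0. ✓

p(t) = 2t + 4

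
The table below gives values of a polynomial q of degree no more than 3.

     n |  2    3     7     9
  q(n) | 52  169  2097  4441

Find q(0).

4

Using the Lagrange interpolation formula with nodes 2, 3, 7, 9:
  L_0(n) = (n - 3)(n - 7)(n - 9) / -35
  L_1(n) = (n - 2)(n - 7)(n - 9) / 24
  L_2(n) = (n - 2)(n - 3)(n - 9) / -40
  L_3(n) = (n - 2)(n - 3)(n - 7) / 84
Then q(n) = 52·L_0(n) + 169·L_1(n) + 2097·L_2(n) + 4441·L_3(n).
Expanding and collecting terms gives q(n) = 6n^3 + n^2 - 2n + 4.
Evaluating at n = 0: q(0) = 4.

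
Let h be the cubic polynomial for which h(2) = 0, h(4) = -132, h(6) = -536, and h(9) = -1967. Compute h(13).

-6171

Using the Lagrange interpolation formula with nodes 2, 4, 6, 9:
  L_0(t) = (t - 4)(t - 6)(t - 9) / -56
  L_1(t) = (t - 2)(t - 6)(t - 9) / 20
  L_2(t) = (t - 2)(t - 4)(t - 9) / -24
  L_3(t) = (t - 2)(t - 4)(t - 6) / 105
Then h(t) = 0·L_0(t) - 132·L_1(t) - 536·L_2(t) - 1967·L_3(t).
Expanding and collecting terms gives h(t) = -3t^3 + 2t^2 + 6t + 4.
Evaluating at t = 13: h(13) = -6171.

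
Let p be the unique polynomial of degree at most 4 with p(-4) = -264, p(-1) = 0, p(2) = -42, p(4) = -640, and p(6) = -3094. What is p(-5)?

Write p(x) = ax^4 + bx^3 + cx^2 + dx + e. Substituting each data point gives a linear system:
  256a - 64b + 16c - 4d + e = -264
  a - b + c - d + e = 0
  16a + 8b + 4c + 2d + e = -42
  256a + 64b + 16c + 4d + e = -640
  1296a + 216b + 36c + 6d + e = -3094
Solving the system yields a = -2, b = -3, c = 4, d = 1, e = -4.
So p(x) = -2x⁴ - 3x³ + 4x² + x - 4.
Then p(-5) = -784.

-784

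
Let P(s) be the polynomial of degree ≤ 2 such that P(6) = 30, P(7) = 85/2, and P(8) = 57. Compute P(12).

Write P(s) = as^2 + bs + c. Substituting each data point gives a linear system:
  36a + 6b + c = 30
  49a + 7b + c = 85/2
  64a + 8b + c = 57
Solving the system yields a = 1, b = -1/2, c = -3.
So P(s) = s^2 - (1/2)s - 3.
Then P(12) = 135.

135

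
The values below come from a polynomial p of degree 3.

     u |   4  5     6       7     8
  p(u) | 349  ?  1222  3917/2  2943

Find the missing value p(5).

On equispaced nodes a degree-3 polynomial has vanishing fourth forward difference, so
  p(4) - 4·p(5) + 6·p(6) - 4·p(7) + p(8) = 0.
Substituting the known values and solving for p(5):
  -4·p(5) = -2790
  p(5) = 1395/2.

1395/2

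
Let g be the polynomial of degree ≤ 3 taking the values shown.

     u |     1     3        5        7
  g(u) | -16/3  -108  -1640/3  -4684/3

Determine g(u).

Write g(u) = au^3 + bu^2 + cu + d. Substituting each data point gives a linear system:
  a + b + c + d = -16/3
  27a + 9b + 3c + d = -108
  125a + 25b + 5c + d = -1640/3
  343a + 49b + 7c + d = -4684/3
Solving the system yields a = -5, b = 3, c = 5/3, d = -5.
So g(u) = -5u^3 + 3u^2 + (5/3)u - 5.
Check: g(1) = -16/3. ✓

g(u) = -5u^3 + 3u^2 + (5/3)u - 5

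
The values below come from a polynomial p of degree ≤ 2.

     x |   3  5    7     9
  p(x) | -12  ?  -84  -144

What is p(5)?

-40

The 3 known points determine the degree-2 polynomial uniquely.
Write p(x) = ax^2 + bx + c. Substituting each data point gives a linear system:
  9a + 3b + c = -12
  49a + 7b + c = -84
  81a + 9b + c = -144
Solving the system yields a = -2, b = 2, c = 0.
So p(x) = -2x^2 + 2x.
Then p(5) = -40.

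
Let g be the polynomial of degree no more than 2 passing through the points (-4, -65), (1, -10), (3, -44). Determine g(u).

Using the Lagrange interpolation formula with nodes -4, 1, 3:
  L_0(u) = (u - 1)(u - 3) / 35
  L_1(u) = (u + 4)(u - 3) / -10
  L_2(u) = (u + 4)(u - 1) / 14
Then g(u) = -65·L_0(u) - 10·L_1(u) - 44·L_2(u).
Expanding and collecting terms gives g(u) = -4u^2 - u - 5.
Check: g(1) = -10. ✓

g(u) = -4u^2 - u - 5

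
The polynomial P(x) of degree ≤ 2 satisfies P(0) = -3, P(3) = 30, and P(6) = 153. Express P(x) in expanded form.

P(x) = 5x^2 - 4x - 3

Write P(x) = ax^2 + bx + c. Substituting each data point gives a linear system:
  c = -3
  9a + 3b + c = 30
  36a + 6b + c = 153
Solving the system yields a = 5, b = -4, c = -3.
So P(x) = 5x^2 - 4x - 3.
Check: P(6) = 153. ✓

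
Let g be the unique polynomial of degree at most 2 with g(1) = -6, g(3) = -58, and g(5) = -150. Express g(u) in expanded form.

Using the Lagrange interpolation formula with nodes 1, 3, 5:
  L_0(u) = (u - 3)(u - 5) / 8
  L_1(u) = (u - 1)(u - 5) / -4
  L_2(u) = (u - 1)(u - 3) / 8
Then g(u) = -6·L_0(u) - 58·L_1(u) - 150·L_2(u).
Expanding and collecting terms gives g(u) = -5u² - 6u + 5.
Check: g(5) = -150. ✓

g(u) = -5u^2 - 6u + 5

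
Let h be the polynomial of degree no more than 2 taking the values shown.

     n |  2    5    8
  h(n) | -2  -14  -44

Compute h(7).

Write h(n) = an^2 + bn + c. Substituting each data point gives a linear system:
  4a + 2b + c = -2
  25a + 5b + c = -14
  64a + 8b + c = -44
Solving the system yields a = -1, b = 3, c = -4.
So h(n) = -n² + 3n - 4.
Then h(7) = -32.

-32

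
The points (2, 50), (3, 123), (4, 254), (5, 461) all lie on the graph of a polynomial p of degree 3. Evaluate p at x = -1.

-1

Write p(x) = ax^3 + bx^2 + cx + d. Substituting each data point gives a linear system:
  8a + 4b + 2c + d = 50
  27a + 9b + 3c + d = 123
  64a + 16b + 4c + d = 254
  125a + 25b + 5c + d = 461
Solving the system yields a = 3, b = 2, c = 6, d = 6.
So p(x) = 3x^3 + 2x^2 + 6x + 6.
Then p(-1) = -1.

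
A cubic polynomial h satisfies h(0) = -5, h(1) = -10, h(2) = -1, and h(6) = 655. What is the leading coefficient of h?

Write h(x) = ax^3 + bx^2 + cx + d. Substituting each data point gives a linear system:
  d = -5
  a + b + c + d = -10
  8a + 4b + 2c + d = -1
  216a + 36b + 6c + d = 655
Solving the system yields a = 4, b = -5, c = -4, d = -5.
So h(x) = 4x^3 - 5x^2 - 4x - 5.
The leading coefficient is 4.

4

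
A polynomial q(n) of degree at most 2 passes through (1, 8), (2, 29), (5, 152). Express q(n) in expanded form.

q(n) = 5n^2 + 6n - 3

Using the Lagrange interpolation formula with nodes 1, 2, 5:
  L_0(n) = (n - 2)(n - 5) / 4
  L_1(n) = (n - 1)(n - 5) / -3
  L_2(n) = (n - 1)(n - 2) / 12
Then q(n) = 8·L_0(n) + 29·L_1(n) + 152·L_2(n).
Expanding and collecting terms gives q(n) = 5n^2 + 6n - 3.
Check: q(5) = 152. ✓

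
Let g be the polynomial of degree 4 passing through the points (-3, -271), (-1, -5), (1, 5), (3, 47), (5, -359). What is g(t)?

g(t) = -2t^4 + 6t^3 + 6t^2 - t - 4

Write g(t) = at^4 + bt^3 + ct^2 + dt + e. Substituting each data point gives a linear system:
  81a - 27b + 9c - 3d + e = -271
  a - b + c - d + e = -5
  a + b + c + d + e = 5
  81a + 27b + 9c + 3d + e = 47
  625a + 125b + 25c + 5d + e = -359
Solving the system yields a = -2, b = 6, c = 6, d = -1, e = -4.
So g(t) = -2t⁴ + 6t³ + 6t² - t - 4.
Check: g(-3) = -271. ✓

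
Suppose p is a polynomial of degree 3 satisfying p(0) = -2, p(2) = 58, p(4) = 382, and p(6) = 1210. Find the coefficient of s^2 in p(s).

Write p(s) = as^3 + bs^2 + cs + d. Substituting each data point gives a linear system:
  d = -2
  8a + 4b + 2c + d = 58
  64a + 16b + 4c + d = 382
  216a + 36b + 6c + d = 1210
Solving the system yields a = 5, b = 3, c = 4, d = -2.
So p(s) = 5s^3 + 3s^2 + 4s - 2.
The coefficient of s^2 is 3.

3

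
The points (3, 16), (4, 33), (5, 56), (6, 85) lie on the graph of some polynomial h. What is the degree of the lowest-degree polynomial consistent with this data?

2

Forward differences of the values at x = 3, 4, 5, 6:
  h  : 16  33  56  85
  Δ  : 17  23  29
  Δ^2: 6  6
  Δ^3: 0
The second differences are constant (6) and nonzero, while all higher differences vanish, so the minimal degree is 2.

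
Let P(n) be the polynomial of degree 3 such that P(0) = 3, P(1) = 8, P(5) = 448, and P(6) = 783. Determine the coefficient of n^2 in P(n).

-3

Write P(n) = an^3 + bn^2 + cn + d. Substituting each data point gives a linear system:
  d = 3
  a + b + c + d = 8
  125a + 25b + 5c + d = 448
  216a + 36b + 6c + d = 783
Solving the system yields a = 4, b = -3, c = 4, d = 3.
So P(n) = 4n^3 - 3n^2 + 4n + 3.
The coefficient of n^2 is -3.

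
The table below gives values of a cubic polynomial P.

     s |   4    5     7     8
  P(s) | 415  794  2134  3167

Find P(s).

Using the Lagrange interpolation formula with nodes 4, 5, 7, 8:
  L_0(s) = (s - 5)(s - 7)(s - 8) / -12
  L_1(s) = (s - 4)(s - 7)(s - 8) / 6
  L_2(s) = (s - 4)(s - 5)(s - 8) / -6
  L_3(s) = (s - 4)(s - 5)(s - 7) / 12
Then P(s) = 415·L_0(s) + 794·L_1(s) + 2134·L_2(s) + 3167·L_3(s).
Expanding and collecting terms gives P(s) = 6s^3 + s^2 + 4s - 1.
Check: P(7) = 2134. ✓

P(s) = 6s^3 + s^2 + 4s - 1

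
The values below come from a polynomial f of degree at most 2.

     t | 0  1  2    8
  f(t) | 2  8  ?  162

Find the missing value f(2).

18

The 3 known points determine the degree-2 polynomial uniquely.
Write f(t) = at^2 + bt + c. Substituting each data point gives a linear system:
  c = 2
  a + b + c = 8
  64a + 8b + c = 162
Solving the system yields a = 2, b = 4, c = 2.
So f(t) = 2t^2 + 4t + 2.
Then f(2) = 18.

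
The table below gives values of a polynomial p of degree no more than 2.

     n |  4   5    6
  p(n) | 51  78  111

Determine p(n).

Write p(n) = an^2 + bn + c. Substituting each data point gives a linear system:
  16a + 4b + c = 51
  25a + 5b + c = 78
  36a + 6b + c = 111
Solving the system yields a = 3, b = 0, c = 3.
So p(n) = 3n^2 + 3.
Check: p(6) = 111. ✓

p(n) = 3n^2 + 3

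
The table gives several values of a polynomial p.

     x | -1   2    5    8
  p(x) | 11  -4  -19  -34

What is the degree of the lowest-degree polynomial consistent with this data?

1

Forward differences of the values at x = -1, 2, 5, 8:
  p  : 11  -4  -19  -34
  Δ  : -15  -15  -15
  Δ^2: 0  0
  Δ^3: 0
The first differences are constant (-15) and nonzero, while all higher differences vanish, so the minimal degree is 1.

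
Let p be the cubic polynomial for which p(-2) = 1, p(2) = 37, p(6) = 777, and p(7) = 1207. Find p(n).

p(n) = 3n^3 + 4n^2 - 3n + 3

Using the Lagrange interpolation formula with nodes -2, 2, 6, 7:
  L_0(n) = (n - 2)(n - 6)(n - 7) / -288
  L_1(n) = (n + 2)(n - 6)(n - 7) / 80
  L_2(n) = (n + 2)(n - 2)(n - 7) / -32
  L_3(n) = (n + 2)(n - 2)(n - 6) / 45
Then p(n) = 1·L_0(n) + 37·L_1(n) + 777·L_2(n) + 1207·L_3(n).
Expanding and collecting terms gives p(n) = 3n^3 + 4n^2 - 3n + 3.
Check: p(6) = 777. ✓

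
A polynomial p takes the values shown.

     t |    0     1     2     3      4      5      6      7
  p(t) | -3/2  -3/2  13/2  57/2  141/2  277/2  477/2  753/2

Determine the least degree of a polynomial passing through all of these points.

Forward differences of the values at t = 0, 1, 2, 3, 4, 5, 6, 7:
  p  : -3/2  -3/2  13/2  57/2  141/2  277/2  477/2  753/2
  Δ  : 0  8  22  42  68  100  138
  Δ^2: 8  14  20  26  32  38
  Δ^3: 6  6  6  6  6
  Δ^4: 0  0  0  0
  Δ^5: 0  0  0
  Δ^6: 0  0
  Δ^7: 0
The third differences are constant (6) and nonzero, while all higher differences vanish, so the minimal degree is 3.

3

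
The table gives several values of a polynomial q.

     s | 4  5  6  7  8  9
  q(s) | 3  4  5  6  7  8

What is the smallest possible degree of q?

Forward differences of the values at s = 4, 5, 6, 7, 8, 9:
  q  : 3  4  5  6  7  8
  Δ  : 1  1  1  1  1
  Δ^2: 0  0  0  0
  Δ^3: 0  0  0
  Δ^4: 0  0
  Δ^5: 0
The first differences are constant (1) and nonzero, while all higher differences vanish, so the minimal degree is 1.

1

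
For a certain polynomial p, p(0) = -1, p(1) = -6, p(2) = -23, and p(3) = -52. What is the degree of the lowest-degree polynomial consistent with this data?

Forward differences of the values at x = 0, 1, 2, 3:
  p  : -1  -6  -23  -52
  Δ  : -5  -17  -29
  Δ^2: -12  -12
  Δ^3: 0
The second differences are constant (-12) and nonzero, while all higher differences vanish, so the minimal degree is 2.

2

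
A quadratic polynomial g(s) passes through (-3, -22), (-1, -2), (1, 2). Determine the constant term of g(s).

2

Write g(s) = as^2 + bs + c. Substituting each data point gives a linear system:
  9a - 3b + c = -22
  a - b + c = -2
  a + b + c = 2
Solving the system yields a = -2, b = 2, c = 2.
So g(s) = -2s² + 2s + 2.
The constant term is 2.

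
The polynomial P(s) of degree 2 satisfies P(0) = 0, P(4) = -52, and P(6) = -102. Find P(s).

P(s) = -2s^2 - 5s

Write P(s) = as^2 + bs + c. Substituting each data point gives a linear system:
  c = 0
  16a + 4b + c = -52
  36a + 6b + c = -102
Solving the system yields a = -2, b = -5, c = 0.
So P(s) = -2s² - 5s.
Check: P(4) = -52. ✓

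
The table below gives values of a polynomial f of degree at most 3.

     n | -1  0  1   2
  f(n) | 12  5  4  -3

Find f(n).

f(n) = -2n^3 + 3n^2 - 2n + 5

Using the Lagrange interpolation formula with nodes -1, 0, 1, 2:
  L_0(n) = n(n - 1)(n - 2) / -6
  L_1(n) = (n + 1)(n - 1)(n - 2) / 2
  L_2(n) = (n + 1)n(n - 2) / -2
  L_3(n) = (n + 1)n(n - 1) / 6
Then f(n) = 12·L_0(n) + 5·L_1(n) + 4·L_2(n) - 3·L_3(n).
Expanding and collecting terms gives f(n) = -2n^3 + 3n^2 - 2n + 5.
Check: f(0) = 5. ✓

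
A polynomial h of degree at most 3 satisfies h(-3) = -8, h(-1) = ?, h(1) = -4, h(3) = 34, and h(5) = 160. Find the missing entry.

The 4 known points determine the degree-3 polynomial uniquely.
Write h(n) = an^3 + bn^2 + cn + d. Substituting each data point gives a linear system:
  -27a + 9b - 3c + d = -8
  a + b + c + d = -4
  27a + 9b + 3c + d = 34
  125a + 25b + 5c + d = 160
Solving the system yields a = 1, b = 2, c = -2, d = -5.
So h(n) = n^3 + 2n^2 - 2n - 5.
Then h(-1) = -2.

-2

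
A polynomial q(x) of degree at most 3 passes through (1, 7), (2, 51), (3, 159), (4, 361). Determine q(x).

q(x) = 5x^3 + 2x^2 + 3x - 3

Write q(x) = ax^3 + bx^2 + cx + d. Substituting each data point gives a linear system:
  a + b + c + d = 7
  8a + 4b + 2c + d = 51
  27a + 9b + 3c + d = 159
  64a + 16b + 4c + d = 361
Solving the system yields a = 5, b = 2, c = 3, d = -3.
So q(x) = 5x^3 + 2x^2 + 3x - 3.
Check: q(3) = 159. ✓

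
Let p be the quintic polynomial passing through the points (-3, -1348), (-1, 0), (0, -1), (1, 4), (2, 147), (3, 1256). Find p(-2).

-149

Using the Lagrange interpolation formula with nodes -3, -1, 0, 1, 2, 3:
  L_0(x) = (x + 1)x(x - 1)(x - 2)(x - 3) / -720
  L_1(x) = (x + 3)x(x - 1)(x - 2)(x - 3) / 48
  L_2(x) = (x + 3)(x + 1)(x - 1)(x - 2)(x - 3) / -18
  L_3(x) = (x + 3)(x + 1)x(x - 2)(x - 3) / 16
  L_4(x) = (x + 3)(x + 1)x(x - 1)(x - 3) / -30
  L_5(x) = (x + 3)(x + 1)x(x - 1)(x - 2) / 144
Then p(x) = -1348·L_0(x) + 0·L_1(x) - 1·L_2(x) + 4·L_3(x) + 147·L_4(x) + 1256·L_5(x).
Expanding and collecting terms gives p(x) = 6x^5 - x^4 - 6x^3 + 4x^2 + 2x - 1.
Evaluating at x = -2: p(-2) = -149.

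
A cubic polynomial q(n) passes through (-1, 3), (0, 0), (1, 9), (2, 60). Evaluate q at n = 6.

1284

Forward differences of the values at n = -1, 0, 1, 2:
  q  : 3  0  9  60
  Δ  : -3  9  51
  Δ^2: 12  42
  Δ^3: 30
The third differences are constant, confirming degree 3.
Interpolating (Newton forward form) and evaluating at n = 6 gives q(6) = 1284.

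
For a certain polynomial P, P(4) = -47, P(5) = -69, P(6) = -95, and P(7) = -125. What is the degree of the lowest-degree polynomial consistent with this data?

2

Forward differences of the values at u = 4, 5, 6, 7:
  P  : -47  -69  -95  -125
  Δ  : -22  -26  -30
  Δ^2: -4  -4
  Δ^3: 0
The second differences are constant (-4) and nonzero, while all higher differences vanish, so the minimal degree is 2.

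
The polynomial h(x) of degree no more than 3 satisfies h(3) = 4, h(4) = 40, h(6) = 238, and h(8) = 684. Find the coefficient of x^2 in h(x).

-5

Write h(x) = ax^3 + bx^2 + cx + d. Substituting each data point gives a linear system:
  27a + 9b + 3c + d = 4
  64a + 16b + 4c + d = 40
  216a + 36b + 6c + d = 238
  512a + 64b + 8c + d = 684
Solving the system yields a = 2, b = -5, c = -3, d = 4.
So h(x) = 2x^3 - 5x^2 - 3x + 4.
The coefficient of x^2 is -5.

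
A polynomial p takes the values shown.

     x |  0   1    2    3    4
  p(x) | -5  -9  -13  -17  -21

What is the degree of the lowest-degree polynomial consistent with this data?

1

Forward differences of the values at x = 0, 1, 2, 3, 4:
  p  : -5  -9  -13  -17  -21
  Δ  : -4  -4  -4  -4
  Δ^2: 0  0  0
  Δ^3: 0  0
  Δ^4: 0
The first differences are constant (-4) and nonzero, while all higher differences vanish, so the minimal degree is 1.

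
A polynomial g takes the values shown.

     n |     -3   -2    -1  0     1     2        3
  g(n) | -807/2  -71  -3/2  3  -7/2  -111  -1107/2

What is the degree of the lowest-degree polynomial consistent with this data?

4

Forward differences of the values at n = -3, -2, -1, 0, 1, 2, 3:
  g  : -807/2  -71  -3/2  3  -7/2  -111  -1107/2
  Δ  : 665/2  139/2  9/2  -13/2  -215/2  -885/2
  Δ^2: -263  -65  -11  -101  -335
  Δ^3: 198  54  -90  -234
  Δ^4: -144  -144  -144
  Δ^5: 0  0
  Δ^6: 0
The fourth differences are constant (-144) and nonzero, while all higher differences vanish, so the minimal degree is 4.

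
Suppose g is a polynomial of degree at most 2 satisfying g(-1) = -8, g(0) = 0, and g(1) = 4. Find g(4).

-8

Using the Lagrange interpolation formula with nodes -1, 0, 1:
  L_0(u) = u(u - 1) / 2
  L_1(u) = (u + 1)(u - 1) / -1
  L_2(u) = (u + 1)u / 2
Then g(u) = -8·L_0(u) + 0·L_1(u) + 4·L_2(u).
Expanding and collecting terms gives g(u) = -2u² + 6u.
Evaluating at u = 4: g(4) = -8.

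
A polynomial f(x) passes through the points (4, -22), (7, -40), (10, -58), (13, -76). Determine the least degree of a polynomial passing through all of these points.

Forward differences of the values at x = 4, 7, 10, 13:
  f  : -22  -40  -58  -76
  Δ  : -18  -18  -18
  Δ^2: 0  0
  Δ^3: 0
The first differences are constant (-18) and nonzero, while all higher differences vanish, so the minimal degree is 1.

1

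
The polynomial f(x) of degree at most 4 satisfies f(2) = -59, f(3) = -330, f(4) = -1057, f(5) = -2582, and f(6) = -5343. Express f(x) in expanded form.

Write f(x) = ax^4 + bx^3 + cx^2 + dx + e. Substituting each data point gives a linear system:
  16a + 8b + 4c + 2d + e = -59
  81a + 27b + 9c + 3d + e = -330
  256a + 64b + 16c + 4d + e = -1057
  625a + 125b + 25c + 5d + e = -2582
  1296a + 216b + 36c + 6d + e = -5343
Solving the system yields a = -4, b = -1, c = 1, d = 3, e = 3.
So f(x) = -4x⁴ - x³ + x² + 3x + 3.
Check: f(6) = -5343. ✓

f(x) = -4x^4 - x^3 + x^2 + 3x + 3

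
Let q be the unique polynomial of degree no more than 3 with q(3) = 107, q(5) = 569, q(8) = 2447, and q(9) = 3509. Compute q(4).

Using the Lagrange interpolation formula with nodes 3, 5, 8, 9:
  L_0(s) = (s - 5)(s - 8)(s - 9) / -60
  L_1(s) = (s - 3)(s - 8)(s - 9) / 24
  L_2(s) = (s - 3)(s - 5)(s - 9) / -15
  L_3(s) = (s - 3)(s - 5)(s - 8) / 24
Then q(s) = 107·L_0(s) + 569·L_1(s) + 2447·L_2(s) + 3509·L_3(s).
Expanding and collecting terms gives q(s) = 5s³ - s² - 6s - 1.
Evaluating at s = 4: q(4) = 279.

279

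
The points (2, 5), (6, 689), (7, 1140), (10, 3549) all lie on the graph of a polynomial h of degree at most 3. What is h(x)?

h(x) = 4x^3 - 4x^2 - 5x - 1

Write h(x) = ax^3 + bx^2 + cx + d. Substituting each data point gives a linear system:
  8a + 4b + 2c + d = 5
  216a + 36b + 6c + d = 689
  343a + 49b + 7c + d = 1140
  1000a + 100b + 10c + d = 3549
Solving the system yields a = 4, b = -4, c = -5, d = -1.
So h(x) = 4x^3 - 4x^2 - 5x - 1.
Check: h(6) = 689. ✓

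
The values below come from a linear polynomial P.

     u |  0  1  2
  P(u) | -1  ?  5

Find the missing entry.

The 2 known points determine the degree-1 polynomial uniquely.
Write P(u) = au + b. Substituting each data point gives a linear system:
  b = -1
  2a + b = 5
Solving the system yields a = 3, b = -1.
So P(u) = 3u - 1.
Then P(1) = 2.

2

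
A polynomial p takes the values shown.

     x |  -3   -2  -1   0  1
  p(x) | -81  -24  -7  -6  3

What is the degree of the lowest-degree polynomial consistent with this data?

Forward differences of the values at x = -3, -2, -1, 0, 1:
  p  : -81  -24  -7  -6  3
  Δ  : 57  17  1  9
  Δ^2: -40  -16  8
  Δ^3: 24  24
  Δ^4: 0
The third differences are constant (24) and nonzero, while all higher differences vanish, so the minimal degree is 3.

3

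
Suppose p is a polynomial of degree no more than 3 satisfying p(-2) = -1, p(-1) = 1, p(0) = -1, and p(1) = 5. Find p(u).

p(u) = 2u^3 + 4u^2 - 1

Write p(u) = au^3 + bu^2 + cu + d. Substituting each data point gives a linear system:
  -8a + 4b - 2c + d = -1
  -a + b - c + d = 1
  d = -1
  a + b + c + d = 5
Solving the system yields a = 2, b = 4, c = 0, d = -1.
So p(u) = 2u³ + 4u² - 1.
Check: p(0) = -1. ✓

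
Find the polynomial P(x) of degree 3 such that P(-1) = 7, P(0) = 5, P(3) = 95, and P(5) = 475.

P(x) = 4x^3 - 6x + 5

Using the Lagrange interpolation formula with nodes -1, 0, 3, 5:
  L_0(x) = x(x - 3)(x - 5) / -24
  L_1(x) = (x + 1)(x - 3)(x - 5) / 15
  L_2(x) = (x + 1)x(x - 5) / -24
  L_3(x) = (x + 1)x(x - 3) / 60
Then P(x) = 7·L_0(x) + 5·L_1(x) + 95·L_2(x) + 475·L_3(x).
Expanding and collecting terms gives P(x) = 4x^3 - 6x + 5.
Check: P(-1) = 7. ✓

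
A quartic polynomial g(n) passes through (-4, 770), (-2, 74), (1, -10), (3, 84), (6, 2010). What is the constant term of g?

-6

Write g(n) = an^4 + bn^3 + cn^2 + dn + e. Substituting each data point gives a linear system:
  256a - 64b + 16c - 4d + e = 770
  16a - 8b + 4c - 2d + e = 74
  a + b + c + d + e = -10
  81a + 27b + 9c + 3d + e = 84
  1296a + 216b + 36c + 6d + e = 2010
Solving the system yields a = 2, b = -3, c = 3, d = -6, e = -6.
So g(n) = 2n^4 - 3n^3 + 3n^2 - 6n - 6.
The constant term is -6.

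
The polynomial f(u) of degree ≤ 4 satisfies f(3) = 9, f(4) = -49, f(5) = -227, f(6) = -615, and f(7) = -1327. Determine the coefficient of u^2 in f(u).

Write f(u) = au^4 + bu^3 + cu^2 + du + e. Substituting each data point gives a linear system:
  81a + 27b + 9c + 3d + e = 9
  256a + 64b + 16c + 4d + e = -49
  625a + 125b + 25c + 5d + e = -227
  1296a + 216b + 36c + 6d + e = -615
  2401a + 343b + 49c + 7d + e = -1327
Solving the system yields a = -1, b = 3, c = 1, d = -1, e = 3.
So f(u) = -u^4 + 3u^3 + u^2 - u + 3.
The coefficient of u^2 is 1.

1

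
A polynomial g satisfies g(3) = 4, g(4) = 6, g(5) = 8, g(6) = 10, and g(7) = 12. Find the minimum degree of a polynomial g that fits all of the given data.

Forward differences of the values at n = 3, 4, 5, 6, 7:
  g  : 4  6  8  10  12
  Δ  : 2  2  2  2
  Δ^2: 0  0  0
  Δ^3: 0  0
  Δ^4: 0
The first differences are constant (2) and nonzero, while all higher differences vanish, so the minimal degree is 1.

1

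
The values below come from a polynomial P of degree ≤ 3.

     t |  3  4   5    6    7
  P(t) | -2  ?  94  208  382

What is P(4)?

28

On equispaced nodes a degree-3 polynomial has vanishing fourth forward difference, so
  P(3) - 4·P(4) + 6·P(5) - 4·P(6) + P(7) = 0.
Substituting the known values and solving for P(4):
  -4·P(4) = -112
  P(4) = 28.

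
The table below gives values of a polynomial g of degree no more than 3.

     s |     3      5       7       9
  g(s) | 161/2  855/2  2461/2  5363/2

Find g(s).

Write g(s) = as^3 + bs^2 + cs + d. Substituting each data point gives a linear system:
  27a + 9b + 3c + d = 161/2
  125a + 25b + 5c + d = 855/2
  343a + 49b + 7c + d = 2461/2
  729a + 81b + 9c + d = 5363/2
Solving the system yields a = 4, b = -3, c = 3/2, d = -5.
So g(s) = 4s^3 - 3s^2 + (3/2)s - 5.
Check: g(3) = 161/2. ✓

g(s) = 4s^3 - 3s^2 + (3/2)s - 5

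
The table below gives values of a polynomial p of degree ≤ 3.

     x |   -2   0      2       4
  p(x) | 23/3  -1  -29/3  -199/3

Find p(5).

-383/3

Using the Lagrange interpolation formula with nodes -2, 0, 2, 4:
  L_0(x) = x(x - 2)(x - 4) / -48
  L_1(x) = (x + 2)(x - 2)(x - 4) / 16
  L_2(x) = (x + 2)x(x - 4) / -16
  L_3(x) = (x + 2)x(x - 2) / 48
Then p(x) = 23/3·L_0(x) - 1·L_1(x) - 29/3·L_2(x) - 199/3·L_3(x).
Expanding and collecting terms gives p(x) = -x³ - (1/3)x - 1.
Evaluating at x = 5: p(5) = -383/3.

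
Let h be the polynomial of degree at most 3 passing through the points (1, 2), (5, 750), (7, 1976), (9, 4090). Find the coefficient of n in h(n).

Write h(n) = an^3 + bn^2 + cn + d. Substituting each data point gives a linear system:
  a + b + c + d = 2
  125a + 25b + 5c + d = 750
  343a + 49b + 7c + d = 1976
  729a + 81b + 9c + d = 4090
Solving the system yields a = 5, b = 6, c = -4, d = -5.
So h(n) = 5n^3 + 6n^2 - 4n - 5.
The coefficient of n is -4.

-4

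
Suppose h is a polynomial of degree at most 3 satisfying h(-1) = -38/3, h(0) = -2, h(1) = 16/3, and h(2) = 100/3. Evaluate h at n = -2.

Write h(n) = an^3 + bn^2 + cn + d. Substituting each data point gives a linear system:
  -a + b - c + d = -38/3
  d = -2
  a + b + c + d = 16/3
  8a + 4b + 2c + d = 100/3
Solving the system yields a = 4, b = -5/3, c = 5, d = -2.
So h(n) = 4n^3 - (5/3)n^2 + 5n - 2.
Then h(-2) = -152/3.

-152/3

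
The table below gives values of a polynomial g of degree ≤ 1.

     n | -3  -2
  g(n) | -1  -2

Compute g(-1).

Write g(n) = an + b. Substituting each data point gives a linear system:
  -3a + b = -1
  -2a + b = -2
Solving the system yields a = -1, b = -4.
So g(n) = -n - 4.
Then g(-1) = -3.

-3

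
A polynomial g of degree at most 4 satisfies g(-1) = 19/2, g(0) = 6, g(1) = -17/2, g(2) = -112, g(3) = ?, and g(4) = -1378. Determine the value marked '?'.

-957/2

The 5 known points determine the degree-4 polynomial uniquely.
Write g(t) = at^4 + bt^3 + ct^2 + dt + e. Substituting each data point gives a linear system:
  a - b + c - d + e = 19/2
  e = 6
  a + b + c + d + e = -17/2
  16a + 8b + 4c + 2d + e = -112
  256a + 64b + 16c + 4d + e = -1378
Solving the system yields a = -4, b = -5, c = -3/2, d = -4, e = 6.
So g(t) = -4t^4 - 5t^3 - (3/2)t^2 - 4t + 6.
Then g(3) = -957/2.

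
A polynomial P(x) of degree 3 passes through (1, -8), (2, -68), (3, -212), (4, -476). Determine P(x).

Write P(x) = ax^3 + bx^2 + cx + d. Substituting each data point gives a linear system:
  a + b + c + d = -8
  8a + 4b + 2c + d = -68
  27a + 9b + 3c + d = -212
  64a + 16b + 4c + d = -476
Solving the system yields a = -6, b = -6, c = 0, d = 4.
So P(x) = -6x^3 - 6x^2 + 4.
Check: P(3) = -212. ✓

P(x) = -6x^3 - 6x^2 + 4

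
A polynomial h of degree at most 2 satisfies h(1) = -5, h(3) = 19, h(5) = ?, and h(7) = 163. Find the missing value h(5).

75

The 3 known points determine the degree-2 polynomial uniquely.
Write h(t) = at^2 + bt + c. Substituting each data point gives a linear system:
  a + b + c = -5
  9a + 3b + c = 19
  49a + 7b + c = 163
Solving the system yields a = 4, b = -4, c = -5.
So h(t) = 4t^2 - 4t - 5.
Then h(5) = 75.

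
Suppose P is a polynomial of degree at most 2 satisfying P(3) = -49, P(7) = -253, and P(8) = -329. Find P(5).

Write P(n) = an^2 + bn + c. Substituting each data point gives a linear system:
  9a + 3b + c = -49
  49a + 7b + c = -253
  64a + 8b + c = -329
Solving the system yields a = -5, b = -1, c = -1.
So P(n) = -5n² - n - 1.
Then P(5) = -131.

-131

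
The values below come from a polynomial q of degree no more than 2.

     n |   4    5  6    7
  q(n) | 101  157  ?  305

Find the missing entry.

225

On equispaced nodes a degree-2 polynomial has vanishing third forward difference, so
  - q(4) + 3·q(5) - 3·q(6) + q(7) = 0.
Substituting the known values and solving for q(6):
  -3·q(6) = -675
  q(6) = 225.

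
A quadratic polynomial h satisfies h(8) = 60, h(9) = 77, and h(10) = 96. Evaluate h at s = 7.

45

Using the Lagrange interpolation formula with nodes 8, 9, 10:
  L_0(s) = (s - 9)(s - 10) / 2
  L_1(s) = (s - 8)(s - 10) / -1
  L_2(s) = (s - 8)(s - 9) / 2
Then h(s) = 60·L_0(s) + 77·L_1(s) + 96·L_2(s).
Expanding and collecting terms gives h(s) = s^2 - 4.
Evaluating at s = 7: h(7) = 45.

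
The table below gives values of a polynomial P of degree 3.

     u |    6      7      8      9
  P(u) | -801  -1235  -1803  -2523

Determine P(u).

Using the Lagrange interpolation formula with nodes 6, 7, 8, 9:
  L_0(u) = (u - 7)(u - 8)(u - 9) / -6
  L_1(u) = (u - 6)(u - 8)(u - 9) / 2
  L_2(u) = (u - 6)(u - 7)(u - 9) / -2
  L_3(u) = (u - 6)(u - 7)(u - 8) / 6
Then P(u) = -801·L_0(u) - 1235·L_1(u) - 1803·L_2(u) - 2523·L_3(u).
Expanding and collecting terms gives P(u) = -3u^3 - 4u^2 - u - 3.
Check: P(9) = -2523. ✓

P(u) = -3u^3 - 4u^2 - u - 3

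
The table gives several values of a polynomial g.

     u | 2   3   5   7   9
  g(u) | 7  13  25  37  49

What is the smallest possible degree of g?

1

Divided differences on the nodes 2, 3, 5, 7, 9:
  order 0: 7  13  25  37  49
  order 1: 6  6  6  6
  order 2: 0  0  0
  order 3: 0  0
  order 4: 0
The order-1 divided differences are all 6 (nonzero) and every higher order vanishes, so the data lies on a polynomial of degree exactly 1.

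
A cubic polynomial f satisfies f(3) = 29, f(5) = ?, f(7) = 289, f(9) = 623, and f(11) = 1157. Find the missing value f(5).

The 4 known points determine the degree-3 polynomial uniquely.
Write f(u) = au^3 + bu^2 + cu + d. Substituting each data point gives a linear system:
  27a + 9b + 3c + d = 29
  343a + 49b + 7c + d = 289
  729a + 81b + 9c + d = 623
  1331a + 121b + 11c + d = 1157
Solving the system yields a = 1, b = -2, c = 6, d = 2.
So f(u) = u^3 - 2u^2 + 6u + 2.
Then f(5) = 107.

107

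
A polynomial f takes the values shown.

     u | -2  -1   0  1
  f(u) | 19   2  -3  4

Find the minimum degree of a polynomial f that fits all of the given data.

2

Forward differences of the values at u = -2, -1, 0, 1:
  f  : 19  2  -3  4
  Δ  : -17  -5  7
  Δ^2: 12  12
  Δ^3: 0
The second differences are constant (12) and nonzero, while all higher differences vanish, so the minimal degree is 2.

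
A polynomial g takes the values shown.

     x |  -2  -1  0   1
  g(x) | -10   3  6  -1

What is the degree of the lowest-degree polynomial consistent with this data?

2

Forward differences of the values at x = -2, -1, 0, 1:
  g  : -10  3  6  -1
  Δ  : 13  3  -7
  Δ^2: -10  -10
  Δ^3: 0
The second differences are constant (-10) and nonzero, while all higher differences vanish, so the minimal degree is 2.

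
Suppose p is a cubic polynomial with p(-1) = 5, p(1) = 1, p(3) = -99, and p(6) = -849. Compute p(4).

-245

Write p(t) = at^3 + bt^2 + ct + d. Substituting each data point gives a linear system:
  -a + b - c + d = 5
  a + b + c + d = 1
  27a + 9b + 3c + d = -99
  216a + 36b + 6c + d = -849
Solving the system yields a = -4, b = 0, c = 2, d = 3.
So p(t) = -4t³ + 2t + 3.
Then p(4) = -245.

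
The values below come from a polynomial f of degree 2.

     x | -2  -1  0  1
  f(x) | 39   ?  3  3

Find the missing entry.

The 3 known points determine the degree-2 polynomial uniquely.
Write f(x) = ax^2 + bx + c. Substituting each data point gives a linear system:
  4a - 2b + c = 39
  c = 3
  a + b + c = 3
Solving the system yields a = 6, b = -6, c = 3.
So f(x) = 6x^2 - 6x + 3.
Then f(-1) = 15.

15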